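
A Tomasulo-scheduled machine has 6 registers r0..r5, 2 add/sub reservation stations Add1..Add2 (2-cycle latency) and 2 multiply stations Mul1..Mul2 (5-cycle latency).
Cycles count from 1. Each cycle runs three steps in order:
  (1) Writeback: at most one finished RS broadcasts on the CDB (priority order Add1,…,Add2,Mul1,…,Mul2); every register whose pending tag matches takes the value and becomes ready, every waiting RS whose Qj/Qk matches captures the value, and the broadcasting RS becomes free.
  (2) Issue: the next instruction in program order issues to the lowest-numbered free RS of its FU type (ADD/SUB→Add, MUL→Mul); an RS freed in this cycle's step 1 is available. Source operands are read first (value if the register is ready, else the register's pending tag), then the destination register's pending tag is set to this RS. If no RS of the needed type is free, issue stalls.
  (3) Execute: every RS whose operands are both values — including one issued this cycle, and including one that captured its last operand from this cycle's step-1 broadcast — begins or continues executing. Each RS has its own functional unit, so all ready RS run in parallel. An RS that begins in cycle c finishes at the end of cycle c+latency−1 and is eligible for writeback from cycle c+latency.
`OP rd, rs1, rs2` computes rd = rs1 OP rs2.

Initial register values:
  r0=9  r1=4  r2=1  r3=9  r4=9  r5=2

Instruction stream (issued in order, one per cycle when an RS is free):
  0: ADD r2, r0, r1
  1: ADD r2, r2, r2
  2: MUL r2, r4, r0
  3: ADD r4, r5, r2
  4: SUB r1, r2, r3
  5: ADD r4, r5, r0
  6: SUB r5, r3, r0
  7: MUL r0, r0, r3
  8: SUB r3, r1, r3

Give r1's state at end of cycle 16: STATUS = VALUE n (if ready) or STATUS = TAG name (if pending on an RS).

STATUS = VALUE 72

cycle 1: issue ADD r2<-Add1 // r0:9,r1:4,r2:Add1,r3:9,r4:9,r5:2
cycle 2: issue ADD r2<-Add2 // r0:9,r1:4,r2:Add2,r3:9,r4:9,r5:2
cycle 3: CDB Add1=13; issue MUL r2<-Mul1 // r0:9,r1:4,r2:Mul1,r3:9,r4:9,r5:2
cycle 4: issue ADD r4<-Add1 // r0:9,r1:4,r2:Mul1,r3:9,r4:Add1,r5:2
cycle 5: CDB Add2=26; issue SUB r1<-Add2 // r0:9,r1:Add2,r2:Mul1,r3:9,r4:Add1,r5:2
cycle 6: stall // r0:9,r1:Add2,r2:Mul1,r3:9,r4:Add1,r5:2
cycle 7: stall // r0:9,r1:Add2,r2:Mul1,r3:9,r4:Add1,r5:2
cycle 8: CDB Mul1=81; stall // r0:9,r1:Add2,r2:81,r3:9,r4:Add1,r5:2
cycle 9: stall // r0:9,r1:Add2,r2:81,r3:9,r4:Add1,r5:2
cycle 10: CDB Add1=83; issue ADD r4<-Add1 // r0:9,r1:Add2,r2:81,r3:9,r4:Add1,r5:2
cycle 11: CDB Add2=72; issue SUB r5<-Add2 // r0:9,r1:72,r2:81,r3:9,r4:Add1,r5:Add2
cycle 12: CDB Add1=11; issue MUL r0<-Mul1 // r0:Mul1,r1:72,r2:81,r3:9,r4:11,r5:Add2
cycle 13: CDB Add2=0; issue SUB r3<-Add1 // r0:Mul1,r1:72,r2:81,r3:Add1,r4:11,r5:0
cycle 14: - // r0:Mul1,r1:72,r2:81,r3:Add1,r4:11,r5:0
cycle 15: CDB Add1=63 // r0:Mul1,r1:72,r2:81,r3:63,r4:11,r5:0
cycle 16: - // r0:Mul1,r1:72,r2:81,r3:63,r4:11,r5:0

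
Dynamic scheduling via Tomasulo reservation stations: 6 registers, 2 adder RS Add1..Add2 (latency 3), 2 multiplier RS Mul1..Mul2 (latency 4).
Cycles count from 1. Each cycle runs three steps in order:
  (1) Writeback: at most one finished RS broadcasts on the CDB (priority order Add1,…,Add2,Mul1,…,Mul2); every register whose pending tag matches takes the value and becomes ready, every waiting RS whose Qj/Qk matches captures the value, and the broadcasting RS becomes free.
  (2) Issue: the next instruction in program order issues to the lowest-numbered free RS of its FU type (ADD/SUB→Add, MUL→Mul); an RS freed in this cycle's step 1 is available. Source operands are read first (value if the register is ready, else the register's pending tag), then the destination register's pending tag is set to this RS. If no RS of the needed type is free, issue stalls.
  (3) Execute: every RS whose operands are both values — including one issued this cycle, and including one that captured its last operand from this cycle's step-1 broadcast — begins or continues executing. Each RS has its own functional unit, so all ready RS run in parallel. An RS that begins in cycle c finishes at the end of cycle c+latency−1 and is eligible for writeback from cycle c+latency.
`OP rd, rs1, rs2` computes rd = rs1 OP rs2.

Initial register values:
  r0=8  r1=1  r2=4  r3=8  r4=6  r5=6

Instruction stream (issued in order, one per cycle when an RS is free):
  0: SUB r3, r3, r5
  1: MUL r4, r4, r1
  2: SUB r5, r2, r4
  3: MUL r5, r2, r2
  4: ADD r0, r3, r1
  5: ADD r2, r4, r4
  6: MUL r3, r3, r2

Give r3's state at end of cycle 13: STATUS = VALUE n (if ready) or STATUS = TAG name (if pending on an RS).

c1: issue SUB r3<-Add1 | r0:8,r1:1,r2:4,r3:Add1,r4:6,r5:6
c2: issue MUL r4<-Mul1 | r0:8,r1:1,r2:4,r3:Add1,r4:Mul1,r5:6
c3: issue SUB r5<-Add2 | r0:8,r1:1,r2:4,r3:Add1,r4:Mul1,r5:Add2
c4: CDB Add1=2; issue MUL r5<-Mul2 | r0:8,r1:1,r2:4,r3:2,r4:Mul1,r5:Mul2
c5: issue ADD r0<-Add1 | r0:Add1,r1:1,r2:4,r3:2,r4:Mul1,r5:Mul2
c6: CDB Mul1=6; stall | r0:Add1,r1:1,r2:4,r3:2,r4:6,r5:Mul2
c7: stall | r0:Add1,r1:1,r2:4,r3:2,r4:6,r5:Mul2
c8: CDB Add1=3; issue ADD r2<-Add1 | r0:3,r1:1,r2:Add1,r3:2,r4:6,r5:Mul2
c9: CDB Add2=-2; issue MUL r3<-Mul1 | r0:3,r1:1,r2:Add1,r3:Mul1,r4:6,r5:Mul2
c10: CDB Mul2=16 | r0:3,r1:1,r2:Add1,r3:Mul1,r4:6,r5:16
c11: CDB Add1=12 | r0:3,r1:1,r2:12,r3:Mul1,r4:6,r5:16
c12: - | r0:3,r1:1,r2:12,r3:Mul1,r4:6,r5:16
c13: - | r0:3,r1:1,r2:12,r3:Mul1,r4:6,r5:16

STATUS = TAG Mul1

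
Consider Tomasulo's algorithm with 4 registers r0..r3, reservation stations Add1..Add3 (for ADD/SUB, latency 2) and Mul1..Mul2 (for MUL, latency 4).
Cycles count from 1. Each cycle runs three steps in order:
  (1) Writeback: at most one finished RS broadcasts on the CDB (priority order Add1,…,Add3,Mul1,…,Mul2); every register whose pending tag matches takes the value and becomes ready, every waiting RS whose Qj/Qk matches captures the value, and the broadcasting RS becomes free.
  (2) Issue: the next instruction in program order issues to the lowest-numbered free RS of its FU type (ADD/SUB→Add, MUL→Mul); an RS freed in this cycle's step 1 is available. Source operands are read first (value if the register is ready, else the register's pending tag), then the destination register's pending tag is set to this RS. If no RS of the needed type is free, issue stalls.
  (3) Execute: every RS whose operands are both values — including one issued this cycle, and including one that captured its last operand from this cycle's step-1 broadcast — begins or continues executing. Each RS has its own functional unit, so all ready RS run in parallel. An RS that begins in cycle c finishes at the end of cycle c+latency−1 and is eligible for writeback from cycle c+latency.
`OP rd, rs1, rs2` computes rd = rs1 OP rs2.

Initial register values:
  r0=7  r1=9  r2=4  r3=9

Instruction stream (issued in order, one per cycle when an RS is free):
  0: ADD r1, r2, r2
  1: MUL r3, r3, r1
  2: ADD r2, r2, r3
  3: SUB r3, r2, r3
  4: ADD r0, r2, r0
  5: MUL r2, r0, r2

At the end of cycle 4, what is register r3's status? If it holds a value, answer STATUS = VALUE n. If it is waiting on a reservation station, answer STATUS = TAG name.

  c1: issue ADD r1<-Add1  regs: r0:7,r1:Add1,r2:4,r3:9
  c2: issue MUL r3<-Mul1  regs: r0:7,r1:Add1,r2:4,r3:Mul1
  c3: CDB Add1=8; issue ADD r2<-Add1  regs: r0:7,r1:8,r2:Add1,r3:Mul1
  c4: issue SUB r3<-Add2  regs: r0:7,r1:8,r2:Add1,r3:Add2

STATUS = TAG Add2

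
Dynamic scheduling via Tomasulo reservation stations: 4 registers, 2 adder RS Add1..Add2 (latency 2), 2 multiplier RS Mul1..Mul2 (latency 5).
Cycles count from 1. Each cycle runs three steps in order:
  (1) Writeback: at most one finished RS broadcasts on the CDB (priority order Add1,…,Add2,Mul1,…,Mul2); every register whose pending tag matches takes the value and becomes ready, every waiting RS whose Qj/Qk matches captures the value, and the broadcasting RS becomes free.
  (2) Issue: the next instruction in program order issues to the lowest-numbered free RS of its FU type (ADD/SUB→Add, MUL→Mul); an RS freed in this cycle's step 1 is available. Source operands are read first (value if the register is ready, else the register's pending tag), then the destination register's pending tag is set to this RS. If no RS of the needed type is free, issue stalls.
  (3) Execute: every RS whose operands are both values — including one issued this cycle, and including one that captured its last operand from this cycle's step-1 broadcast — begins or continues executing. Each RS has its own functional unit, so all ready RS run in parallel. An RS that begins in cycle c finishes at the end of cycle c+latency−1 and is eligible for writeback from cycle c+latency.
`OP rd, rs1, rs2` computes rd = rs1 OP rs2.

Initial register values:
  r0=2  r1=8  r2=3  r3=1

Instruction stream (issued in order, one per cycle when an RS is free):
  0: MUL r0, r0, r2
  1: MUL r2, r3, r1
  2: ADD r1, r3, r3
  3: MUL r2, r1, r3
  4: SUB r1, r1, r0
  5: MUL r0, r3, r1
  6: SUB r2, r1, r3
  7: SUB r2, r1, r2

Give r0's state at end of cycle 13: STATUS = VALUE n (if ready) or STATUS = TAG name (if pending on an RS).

  c1: issue MUL r0<-Mul1  regs: r0:Mul1,r1:8,r2:3,r3:1
  c2: issue MUL r2<-Mul2  regs: r0:Mul1,r1:8,r2:Mul2,r3:1
  c3: issue ADD r1<-Add1  regs: r0:Mul1,r1:Add1,r2:Mul2,r3:1
  c4: stall  regs: r0:Mul1,r1:Add1,r2:Mul2,r3:1
  c5: CDB Add1=2; stall  regs: r0:Mul1,r1:2,r2:Mul2,r3:1
  c6: CDB Mul1=6; issue MUL r2<-Mul1  regs: r0:6,r1:2,r2:Mul1,r3:1
  c7: CDB Mul2=8; issue SUB r1<-Add1  regs: r0:6,r1:Add1,r2:Mul1,r3:1
  c8: issue MUL r0<-Mul2  regs: r0:Mul2,r1:Add1,r2:Mul1,r3:1
  c9: CDB Add1=-4; issue SUB r2<-Add1  regs: r0:Mul2,r1:-4,r2:Add1,r3:1
  c10: issue SUB r2<-Add2  regs: r0:Mul2,r1:-4,r2:Add2,r3:1
  c11: CDB Add1=-5  regs: r0:Mul2,r1:-4,r2:Add2,r3:1
  c12: CDB Mul1=2  regs: r0:Mul2,r1:-4,r2:Add2,r3:1
  c13: CDB Add2=1  regs: r0:Mul2,r1:-4,r2:1,r3:1

STATUS = TAG Mul2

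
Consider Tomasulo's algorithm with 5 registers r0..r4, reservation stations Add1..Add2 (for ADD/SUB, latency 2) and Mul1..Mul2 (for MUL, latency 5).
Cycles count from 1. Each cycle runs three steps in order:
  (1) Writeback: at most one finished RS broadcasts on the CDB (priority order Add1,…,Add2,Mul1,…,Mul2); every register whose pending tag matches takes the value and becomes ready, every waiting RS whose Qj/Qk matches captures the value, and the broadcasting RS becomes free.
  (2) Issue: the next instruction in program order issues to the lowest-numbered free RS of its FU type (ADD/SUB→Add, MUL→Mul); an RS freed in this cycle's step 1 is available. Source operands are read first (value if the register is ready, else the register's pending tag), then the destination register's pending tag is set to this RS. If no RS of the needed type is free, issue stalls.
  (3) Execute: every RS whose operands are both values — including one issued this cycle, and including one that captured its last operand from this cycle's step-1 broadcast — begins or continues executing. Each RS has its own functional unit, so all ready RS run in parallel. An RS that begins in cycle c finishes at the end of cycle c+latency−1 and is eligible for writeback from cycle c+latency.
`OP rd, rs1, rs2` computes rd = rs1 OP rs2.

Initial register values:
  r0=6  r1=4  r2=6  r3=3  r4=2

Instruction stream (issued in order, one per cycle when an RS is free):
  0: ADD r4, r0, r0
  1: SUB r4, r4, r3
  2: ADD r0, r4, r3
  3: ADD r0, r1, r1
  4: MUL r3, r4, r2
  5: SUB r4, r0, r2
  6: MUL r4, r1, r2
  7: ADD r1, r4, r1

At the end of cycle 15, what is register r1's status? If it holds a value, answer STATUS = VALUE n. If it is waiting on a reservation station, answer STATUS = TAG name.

STATUS = VALUE 28

  c1: issue ADD r4<-Add1  regs: r0:6,r1:4,r2:6,r3:3,r4:Add1
  c2: issue SUB r4<-Add2  regs: r0:6,r1:4,r2:6,r3:3,r4:Add2
  c3: CDB Add1=12; issue ADD r0<-Add1  regs: r0:Add1,r1:4,r2:6,r3:3,r4:Add2
  c4: stall  regs: r0:Add1,r1:4,r2:6,r3:3,r4:Add2
  c5: CDB Add2=9; issue ADD r0<-Add2  regs: r0:Add2,r1:4,r2:6,r3:3,r4:9
  c6: issue MUL r3<-Mul1  regs: r0:Add2,r1:4,r2:6,r3:Mul1,r4:9
  c7: CDB Add1=12; issue SUB r4<-Add1  regs: r0:Add2,r1:4,r2:6,r3:Mul1,r4:Add1
  c8: CDB Add2=8; issue MUL r4<-Mul2  regs: r0:8,r1:4,r2:6,r3:Mul1,r4:Mul2
  c9: issue ADD r1<-Add2  regs: r0:8,r1:Add2,r2:6,r3:Mul1,r4:Mul2
  c10: CDB Add1=2  regs: r0:8,r1:Add2,r2:6,r3:Mul1,r4:Mul2
  c11: CDB Mul1=54  regs: r0:8,r1:Add2,r2:6,r3:54,r4:Mul2
  c12: -  regs: r0:8,r1:Add2,r2:6,r3:54,r4:Mul2
  c13: CDB Mul2=24  regs: r0:8,r1:Add2,r2:6,r3:54,r4:24
  c14: -  regs: r0:8,r1:Add2,r2:6,r3:54,r4:24
  c15: CDB Add2=28  regs: r0:8,r1:28,r2:6,r3:54,r4:24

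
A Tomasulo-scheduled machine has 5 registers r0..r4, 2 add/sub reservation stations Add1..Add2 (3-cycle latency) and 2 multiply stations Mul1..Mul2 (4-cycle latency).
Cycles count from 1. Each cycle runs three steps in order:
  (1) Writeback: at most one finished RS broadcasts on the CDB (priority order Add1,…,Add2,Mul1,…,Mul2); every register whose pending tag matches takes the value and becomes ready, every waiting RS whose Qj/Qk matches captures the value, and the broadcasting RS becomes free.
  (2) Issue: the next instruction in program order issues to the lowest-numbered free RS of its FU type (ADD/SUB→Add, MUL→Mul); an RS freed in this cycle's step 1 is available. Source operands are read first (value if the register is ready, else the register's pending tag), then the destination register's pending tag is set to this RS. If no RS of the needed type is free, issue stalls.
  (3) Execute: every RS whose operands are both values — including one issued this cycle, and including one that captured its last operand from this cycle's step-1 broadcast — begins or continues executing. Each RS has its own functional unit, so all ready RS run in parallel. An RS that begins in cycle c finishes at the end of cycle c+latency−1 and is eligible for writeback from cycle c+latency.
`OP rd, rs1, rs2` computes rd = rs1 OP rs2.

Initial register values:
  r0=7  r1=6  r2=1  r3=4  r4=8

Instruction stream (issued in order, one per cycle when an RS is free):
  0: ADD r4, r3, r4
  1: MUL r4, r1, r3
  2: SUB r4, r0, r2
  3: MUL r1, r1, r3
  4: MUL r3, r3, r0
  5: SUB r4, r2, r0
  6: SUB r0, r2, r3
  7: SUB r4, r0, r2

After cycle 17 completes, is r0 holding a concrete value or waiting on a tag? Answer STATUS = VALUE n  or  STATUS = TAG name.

STATUS = VALUE -27

c1: issue ADD r4<-Add1 | r0:7,r1:6,r2:1,r3:4,r4:Add1
c2: issue MUL r4<-Mul1 | r0:7,r1:6,r2:1,r3:4,r4:Mul1
c3: issue SUB r4<-Add2 | r0:7,r1:6,r2:1,r3:4,r4:Add2
c4: CDB Add1=12; issue MUL r1<-Mul2 | r0:7,r1:Mul2,r2:1,r3:4,r4:Add2
c5: stall | r0:7,r1:Mul2,r2:1,r3:4,r4:Add2
c6: CDB Add2=6; stall | r0:7,r1:Mul2,r2:1,r3:4,r4:6
c7: CDB Mul1=24; issue MUL r3<-Mul1 | r0:7,r1:Mul2,r2:1,r3:Mul1,r4:6
c8: CDB Mul2=24; issue SUB r4<-Add1 | r0:7,r1:24,r2:1,r3:Mul1,r4:Add1
c9: issue SUB r0<-Add2 | r0:Add2,r1:24,r2:1,r3:Mul1,r4:Add1
c10: stall | r0:Add2,r1:24,r2:1,r3:Mul1,r4:Add1
c11: CDB Add1=-6; issue SUB r4<-Add1 | r0:Add2,r1:24,r2:1,r3:Mul1,r4:Add1
c12: CDB Mul1=28 | r0:Add2,r1:24,r2:1,r3:28,r4:Add1
c13: - | r0:Add2,r1:24,r2:1,r3:28,r4:Add1
c14: - | r0:Add2,r1:24,r2:1,r3:28,r4:Add1
c15: CDB Add2=-27 | r0:-27,r1:24,r2:1,r3:28,r4:Add1
c16: - | r0:-27,r1:24,r2:1,r3:28,r4:Add1
c17: - | r0:-27,r1:24,r2:1,r3:28,r4:Add1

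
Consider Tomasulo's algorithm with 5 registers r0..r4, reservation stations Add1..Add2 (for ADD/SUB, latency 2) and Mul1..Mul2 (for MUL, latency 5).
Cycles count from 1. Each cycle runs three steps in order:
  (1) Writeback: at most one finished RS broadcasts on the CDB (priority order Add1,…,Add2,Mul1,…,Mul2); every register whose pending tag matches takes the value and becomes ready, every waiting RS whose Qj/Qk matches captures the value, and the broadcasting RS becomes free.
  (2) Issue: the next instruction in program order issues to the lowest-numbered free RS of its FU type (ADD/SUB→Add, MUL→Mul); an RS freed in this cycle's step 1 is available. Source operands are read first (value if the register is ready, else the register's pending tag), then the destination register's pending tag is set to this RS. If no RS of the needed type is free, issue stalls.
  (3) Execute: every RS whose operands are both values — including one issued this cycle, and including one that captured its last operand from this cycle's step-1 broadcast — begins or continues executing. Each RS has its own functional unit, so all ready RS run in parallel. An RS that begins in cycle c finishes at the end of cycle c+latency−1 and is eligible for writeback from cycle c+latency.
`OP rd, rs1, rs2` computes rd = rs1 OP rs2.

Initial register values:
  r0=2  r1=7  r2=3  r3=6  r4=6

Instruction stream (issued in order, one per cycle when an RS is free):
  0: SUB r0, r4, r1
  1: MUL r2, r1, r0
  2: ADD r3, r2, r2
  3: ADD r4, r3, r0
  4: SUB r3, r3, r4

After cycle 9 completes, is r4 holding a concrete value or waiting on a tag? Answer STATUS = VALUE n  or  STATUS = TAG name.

STATUS = TAG Add2

cycle 1: issue SUB r0<-Add1 // r0:Add1,r1:7,r2:3,r3:6,r4:6
cycle 2: issue MUL r2<-Mul1 // r0:Add1,r1:7,r2:Mul1,r3:6,r4:6
cycle 3: CDB Add1=-1; issue ADD r3<-Add1 // r0:-1,r1:7,r2:Mul1,r3:Add1,r4:6
cycle 4: issue ADD r4<-Add2 // r0:-1,r1:7,r2:Mul1,r3:Add1,r4:Add2
cycle 5: stall // r0:-1,r1:7,r2:Mul1,r3:Add1,r4:Add2
cycle 6: stall // r0:-1,r1:7,r2:Mul1,r3:Add1,r4:Add2
cycle 7: stall // r0:-1,r1:7,r2:Mul1,r3:Add1,r4:Add2
cycle 8: CDB Mul1=-7; stall // r0:-1,r1:7,r2:-7,r3:Add1,r4:Add2
cycle 9: stall // r0:-1,r1:7,r2:-7,r3:Add1,r4:Add2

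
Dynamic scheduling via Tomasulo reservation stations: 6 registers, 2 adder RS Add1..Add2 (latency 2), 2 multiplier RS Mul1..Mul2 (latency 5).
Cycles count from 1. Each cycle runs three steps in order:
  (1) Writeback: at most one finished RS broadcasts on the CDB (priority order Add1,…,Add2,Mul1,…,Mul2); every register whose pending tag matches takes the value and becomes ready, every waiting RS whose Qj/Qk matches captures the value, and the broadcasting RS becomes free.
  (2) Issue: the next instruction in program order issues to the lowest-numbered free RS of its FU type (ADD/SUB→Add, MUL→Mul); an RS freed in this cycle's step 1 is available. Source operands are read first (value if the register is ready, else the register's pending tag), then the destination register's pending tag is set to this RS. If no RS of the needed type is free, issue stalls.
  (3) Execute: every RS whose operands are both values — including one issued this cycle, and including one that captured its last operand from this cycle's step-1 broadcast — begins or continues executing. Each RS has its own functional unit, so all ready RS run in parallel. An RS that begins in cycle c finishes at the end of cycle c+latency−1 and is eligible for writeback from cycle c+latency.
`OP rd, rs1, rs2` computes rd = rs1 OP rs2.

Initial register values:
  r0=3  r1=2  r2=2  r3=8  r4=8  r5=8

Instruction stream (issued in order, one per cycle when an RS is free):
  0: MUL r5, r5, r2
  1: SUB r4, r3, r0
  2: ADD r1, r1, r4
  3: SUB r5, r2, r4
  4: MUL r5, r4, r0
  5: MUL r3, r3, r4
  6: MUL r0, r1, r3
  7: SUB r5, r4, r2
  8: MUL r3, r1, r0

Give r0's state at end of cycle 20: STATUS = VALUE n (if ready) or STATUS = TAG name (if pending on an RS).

  c1: issue MUL r5<-Mul1  regs: r0:3,r1:2,r2:2,r3:8,r4:8,r5:Mul1
  c2: issue SUB r4<-Add1  regs: r0:3,r1:2,r2:2,r3:8,r4:Add1,r5:Mul1
  c3: issue ADD r1<-Add2  regs: r0:3,r1:Add2,r2:2,r3:8,r4:Add1,r5:Mul1
  c4: CDB Add1=5; issue SUB r5<-Add1  regs: r0:3,r1:Add2,r2:2,r3:8,r4:5,r5:Add1
  c5: issue MUL r5<-Mul2  regs: r0:3,r1:Add2,r2:2,r3:8,r4:5,r5:Mul2
  c6: CDB Add1=-3; stall  regs: r0:3,r1:Add2,r2:2,r3:8,r4:5,r5:Mul2
  c7: CDB Add2=7; stall  regs: r0:3,r1:7,r2:2,r3:8,r4:5,r5:Mul2
  c8: CDB Mul1=16; issue MUL r3<-Mul1  regs: r0:3,r1:7,r2:2,r3:Mul1,r4:5,r5:Mul2
  c9: stall  regs: r0:3,r1:7,r2:2,r3:Mul1,r4:5,r5:Mul2
  c10: CDB Mul2=15; issue MUL r0<-Mul2  regs: r0:Mul2,r1:7,r2:2,r3:Mul1,r4:5,r5:15
  c11: issue SUB r5<-Add1  regs: r0:Mul2,r1:7,r2:2,r3:Mul1,r4:5,r5:Add1
  c12: stall  regs: r0:Mul2,r1:7,r2:2,r3:Mul1,r4:5,r5:Add1
  c13: CDB Add1=3; stall  regs: r0:Mul2,r1:7,r2:2,r3:Mul1,r4:5,r5:3
  c14: CDB Mul1=40; issue MUL r3<-Mul1  regs: r0:Mul2,r1:7,r2:2,r3:Mul1,r4:5,r5:3
  c15: -  regs: r0:Mul2,r1:7,r2:2,r3:Mul1,r4:5,r5:3
  c16: -  regs: r0:Mul2,r1:7,r2:2,r3:Mul1,r4:5,r5:3
  c17: -  regs: r0:Mul2,r1:7,r2:2,r3:Mul1,r4:5,r5:3
  c18: -  regs: r0:Mul2,r1:7,r2:2,r3:Mul1,r4:5,r5:3
  c19: CDB Mul2=280  regs: r0:280,r1:7,r2:2,r3:Mul1,r4:5,r5:3
  c20: -  regs: r0:280,r1:7,r2:2,r3:Mul1,r4:5,r5:3

STATUS = VALUE 280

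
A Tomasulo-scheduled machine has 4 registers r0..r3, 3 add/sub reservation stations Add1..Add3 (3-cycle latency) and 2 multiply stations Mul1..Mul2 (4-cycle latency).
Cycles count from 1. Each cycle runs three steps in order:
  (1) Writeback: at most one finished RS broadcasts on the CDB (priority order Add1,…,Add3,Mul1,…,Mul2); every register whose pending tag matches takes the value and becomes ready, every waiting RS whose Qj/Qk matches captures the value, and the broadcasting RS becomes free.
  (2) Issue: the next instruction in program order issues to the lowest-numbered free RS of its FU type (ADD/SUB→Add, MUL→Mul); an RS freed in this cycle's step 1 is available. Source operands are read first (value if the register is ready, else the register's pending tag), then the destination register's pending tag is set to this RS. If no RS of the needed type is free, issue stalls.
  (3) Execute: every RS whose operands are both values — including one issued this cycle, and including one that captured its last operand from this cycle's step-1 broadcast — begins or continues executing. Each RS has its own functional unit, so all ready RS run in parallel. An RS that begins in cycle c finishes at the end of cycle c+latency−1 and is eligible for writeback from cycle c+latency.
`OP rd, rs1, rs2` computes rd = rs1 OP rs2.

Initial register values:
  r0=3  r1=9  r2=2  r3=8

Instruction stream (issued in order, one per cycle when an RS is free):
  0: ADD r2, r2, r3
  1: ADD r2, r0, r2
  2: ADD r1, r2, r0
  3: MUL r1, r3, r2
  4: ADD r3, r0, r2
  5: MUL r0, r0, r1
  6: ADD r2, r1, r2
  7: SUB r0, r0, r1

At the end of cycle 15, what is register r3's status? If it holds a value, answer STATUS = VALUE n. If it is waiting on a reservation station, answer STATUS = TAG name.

STATUS = VALUE 16

c1: issue ADD r2<-Add1 | r0:3,r1:9,r2:Add1,r3:8
c2: issue ADD r2<-Add2 | r0:3,r1:9,r2:Add2,r3:8
c3: issue ADD r1<-Add3 | r0:3,r1:Add3,r2:Add2,r3:8
c4: CDB Add1=10; issue MUL r1<-Mul1 | r0:3,r1:Mul1,r2:Add2,r3:8
c5: issue ADD r3<-Add1 | r0:3,r1:Mul1,r2:Add2,r3:Add1
c6: issue MUL r0<-Mul2 | r0:Mul2,r1:Mul1,r2:Add2,r3:Add1
c7: CDB Add2=13; issue ADD r2<-Add2 | r0:Mul2,r1:Mul1,r2:Add2,r3:Add1
c8: stall | r0:Mul2,r1:Mul1,r2:Add2,r3:Add1
c9: stall | r0:Mul2,r1:Mul1,r2:Add2,r3:Add1
c10: CDB Add1=16; issue SUB r0<-Add1 | r0:Add1,r1:Mul1,r2:Add2,r3:16
c11: CDB Add3=16 | r0:Add1,r1:Mul1,r2:Add2,r3:16
c12: CDB Mul1=104 | r0:Add1,r1:104,r2:Add2,r3:16
c13: - | r0:Add1,r1:104,r2:Add2,r3:16
c14: - | r0:Add1,r1:104,r2:Add2,r3:16
c15: CDB Add2=117 | r0:Add1,r1:104,r2:117,r3:16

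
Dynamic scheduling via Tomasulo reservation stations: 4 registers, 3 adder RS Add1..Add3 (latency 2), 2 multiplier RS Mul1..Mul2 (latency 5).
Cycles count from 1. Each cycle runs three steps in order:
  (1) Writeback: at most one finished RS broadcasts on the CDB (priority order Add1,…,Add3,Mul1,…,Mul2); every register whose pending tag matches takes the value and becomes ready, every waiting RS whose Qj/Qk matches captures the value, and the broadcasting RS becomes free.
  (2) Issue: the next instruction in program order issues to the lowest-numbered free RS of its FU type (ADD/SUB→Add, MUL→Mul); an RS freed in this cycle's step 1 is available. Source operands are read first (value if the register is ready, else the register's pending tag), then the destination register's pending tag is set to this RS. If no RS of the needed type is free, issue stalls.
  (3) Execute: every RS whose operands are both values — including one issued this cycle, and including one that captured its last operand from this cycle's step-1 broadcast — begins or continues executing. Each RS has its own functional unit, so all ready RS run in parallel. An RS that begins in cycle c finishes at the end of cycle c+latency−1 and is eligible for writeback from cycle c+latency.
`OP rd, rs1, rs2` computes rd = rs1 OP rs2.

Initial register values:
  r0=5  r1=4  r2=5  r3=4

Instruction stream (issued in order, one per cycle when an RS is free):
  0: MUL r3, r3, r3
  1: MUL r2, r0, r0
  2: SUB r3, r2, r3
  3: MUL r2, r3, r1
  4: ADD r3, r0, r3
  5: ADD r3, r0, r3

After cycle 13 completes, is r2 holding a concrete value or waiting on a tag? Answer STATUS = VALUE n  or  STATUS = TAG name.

STATUS = TAG Mul1

cycle 1: issue MUL r3<-Mul1 // r0:5,r1:4,r2:5,r3:Mul1
cycle 2: issue MUL r2<-Mul2 // r0:5,r1:4,r2:Mul2,r3:Mul1
cycle 3: issue SUB r3<-Add1 // r0:5,r1:4,r2:Mul2,r3:Add1
cycle 4: stall // r0:5,r1:4,r2:Mul2,r3:Add1
cycle 5: stall // r0:5,r1:4,r2:Mul2,r3:Add1
cycle 6: CDB Mul1=16; issue MUL r2<-Mul1 // r0:5,r1:4,r2:Mul1,r3:Add1
cycle 7: CDB Mul2=25; issue ADD r3<-Add2 // r0:5,r1:4,r2:Mul1,r3:Add2
cycle 8: issue ADD r3<-Add3 // r0:5,r1:4,r2:Mul1,r3:Add3
cycle 9: CDB Add1=9 // r0:5,r1:4,r2:Mul1,r3:Add3
cycle 10: - // r0:5,r1:4,r2:Mul1,r3:Add3
cycle 11: CDB Add2=14 // r0:5,r1:4,r2:Mul1,r3:Add3
cycle 12: - // r0:5,r1:4,r2:Mul1,r3:Add3
cycle 13: CDB Add3=19 // r0:5,r1:4,r2:Mul1,r3:19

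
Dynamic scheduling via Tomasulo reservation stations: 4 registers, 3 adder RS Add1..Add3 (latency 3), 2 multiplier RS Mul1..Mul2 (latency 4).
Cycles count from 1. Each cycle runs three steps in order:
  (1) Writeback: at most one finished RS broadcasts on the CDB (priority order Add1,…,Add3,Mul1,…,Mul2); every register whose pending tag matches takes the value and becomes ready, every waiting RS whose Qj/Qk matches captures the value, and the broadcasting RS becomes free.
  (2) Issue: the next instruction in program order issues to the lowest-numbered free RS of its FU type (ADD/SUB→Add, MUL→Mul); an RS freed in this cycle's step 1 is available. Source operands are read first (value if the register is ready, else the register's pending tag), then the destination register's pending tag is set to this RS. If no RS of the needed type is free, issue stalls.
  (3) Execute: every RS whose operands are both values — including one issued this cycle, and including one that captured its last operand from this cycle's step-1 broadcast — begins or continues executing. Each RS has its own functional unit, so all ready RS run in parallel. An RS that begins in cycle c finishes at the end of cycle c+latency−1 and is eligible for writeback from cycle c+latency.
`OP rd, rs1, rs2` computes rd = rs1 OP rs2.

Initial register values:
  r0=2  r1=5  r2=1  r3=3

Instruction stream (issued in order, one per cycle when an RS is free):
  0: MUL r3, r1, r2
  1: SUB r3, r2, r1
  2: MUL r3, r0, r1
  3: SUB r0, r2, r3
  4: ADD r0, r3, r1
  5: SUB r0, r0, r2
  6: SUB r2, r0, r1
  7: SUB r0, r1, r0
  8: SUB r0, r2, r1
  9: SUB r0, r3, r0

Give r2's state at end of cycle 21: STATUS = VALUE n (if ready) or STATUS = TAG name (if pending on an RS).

STATUS = VALUE 9

cycle 1: issue MUL r3<-Mul1 // r0:2,r1:5,r2:1,r3:Mul1
cycle 2: issue SUB r3<-Add1 // r0:2,r1:5,r2:1,r3:Add1
cycle 3: issue MUL r3<-Mul2 // r0:2,r1:5,r2:1,r3:Mul2
cycle 4: issue SUB r0<-Add2 // r0:Add2,r1:5,r2:1,r3:Mul2
cycle 5: CDB Add1=-4; issue ADD r0<-Add1 // r0:Add1,r1:5,r2:1,r3:Mul2
cycle 6: CDB Mul1=5; issue SUB r0<-Add3 // r0:Add3,r1:5,r2:1,r3:Mul2
cycle 7: CDB Mul2=10; stall // r0:Add3,r1:5,r2:1,r3:10
cycle 8: stall // r0:Add3,r1:5,r2:1,r3:10
cycle 9: stall // r0:Add3,r1:5,r2:1,r3:10
cycle 10: CDB Add1=15; issue SUB r2<-Add1 // r0:Add3,r1:5,r2:Add1,r3:10
cycle 11: CDB Add2=-9; issue SUB r0<-Add2 // r0:Add2,r1:5,r2:Add1,r3:10
cycle 12: stall // r0:Add2,r1:5,r2:Add1,r3:10
cycle 13: CDB Add3=14; issue SUB r0<-Add3 // r0:Add3,r1:5,r2:Add1,r3:10
cycle 14: stall // r0:Add3,r1:5,r2:Add1,r3:10
cycle 15: stall // r0:Add3,r1:5,r2:Add1,r3:10
cycle 16: CDB Add1=9; issue SUB r0<-Add1 // r0:Add1,r1:5,r2:9,r3:10
cycle 17: CDB Add2=-9 // r0:Add1,r1:5,r2:9,r3:10
cycle 18: - // r0:Add1,r1:5,r2:9,r3:10
cycle 19: CDB Add3=4 // r0:Add1,r1:5,r2:9,r3:10
cycle 20: - // r0:Add1,r1:5,r2:9,r3:10
cycle 21: - // r0:Add1,r1:5,r2:9,r3:10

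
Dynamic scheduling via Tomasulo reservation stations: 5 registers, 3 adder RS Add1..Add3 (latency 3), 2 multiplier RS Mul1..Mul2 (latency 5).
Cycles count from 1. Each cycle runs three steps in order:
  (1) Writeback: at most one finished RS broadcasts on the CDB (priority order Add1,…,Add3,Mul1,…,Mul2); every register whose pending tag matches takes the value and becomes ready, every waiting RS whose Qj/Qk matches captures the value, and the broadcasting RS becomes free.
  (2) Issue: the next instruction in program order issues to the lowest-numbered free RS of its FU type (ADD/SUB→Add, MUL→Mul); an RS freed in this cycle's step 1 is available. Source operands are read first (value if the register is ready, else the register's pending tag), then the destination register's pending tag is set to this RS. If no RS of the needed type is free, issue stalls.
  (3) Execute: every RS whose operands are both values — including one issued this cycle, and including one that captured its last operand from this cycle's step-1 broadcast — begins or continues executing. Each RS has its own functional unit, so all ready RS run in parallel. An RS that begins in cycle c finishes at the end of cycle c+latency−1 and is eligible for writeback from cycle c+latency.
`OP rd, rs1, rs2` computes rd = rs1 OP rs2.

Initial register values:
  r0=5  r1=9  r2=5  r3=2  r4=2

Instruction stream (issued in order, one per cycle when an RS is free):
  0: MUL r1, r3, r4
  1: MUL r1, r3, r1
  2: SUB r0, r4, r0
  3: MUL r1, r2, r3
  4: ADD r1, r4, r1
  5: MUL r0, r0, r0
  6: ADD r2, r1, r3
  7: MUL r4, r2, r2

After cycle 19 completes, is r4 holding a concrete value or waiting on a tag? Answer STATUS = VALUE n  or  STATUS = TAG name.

cycle 1: issue MUL r1<-Mul1 // r0:5,r1:Mul1,r2:5,r3:2,r4:2
cycle 2: issue MUL r1<-Mul2 // r0:5,r1:Mul2,r2:5,r3:2,r4:2
cycle 3: issue SUB r0<-Add1 // r0:Add1,r1:Mul2,r2:5,r3:2,r4:2
cycle 4: stall // r0:Add1,r1:Mul2,r2:5,r3:2,r4:2
cycle 5: stall // r0:Add1,r1:Mul2,r2:5,r3:2,r4:2
cycle 6: CDB Add1=-3; stall // r0:-3,r1:Mul2,r2:5,r3:2,r4:2
cycle 7: CDB Mul1=4; issue MUL r1<-Mul1 // r0:-3,r1:Mul1,r2:5,r3:2,r4:2
cycle 8: issue ADD r1<-Add1 // r0:-3,r1:Add1,r2:5,r3:2,r4:2
cycle 9: stall // r0:-3,r1:Add1,r2:5,r3:2,r4:2
cycle 10: stall // r0:-3,r1:Add1,r2:5,r3:2,r4:2
cycle 11: stall // r0:-3,r1:Add1,r2:5,r3:2,r4:2
cycle 12: CDB Mul1=10; issue MUL r0<-Mul1 // r0:Mul1,r1:Add1,r2:5,r3:2,r4:2
cycle 13: CDB Mul2=8; issue ADD r2<-Add2 // r0:Mul1,r1:Add1,r2:Add2,r3:2,r4:2
cycle 14: issue MUL r4<-Mul2 // r0:Mul1,r1:Add1,r2:Add2,r3:2,r4:Mul2
cycle 15: CDB Add1=12 // r0:Mul1,r1:12,r2:Add2,r3:2,r4:Mul2
cycle 16: - // r0:Mul1,r1:12,r2:Add2,r3:2,r4:Mul2
cycle 17: CDB Mul1=9 // r0:9,r1:12,r2:Add2,r3:2,r4:Mul2
cycle 18: CDB Add2=14 // r0:9,r1:12,r2:14,r3:2,r4:Mul2
cycle 19: - // r0:9,r1:12,r2:14,r3:2,r4:Mul2

STATUS = TAG Mul2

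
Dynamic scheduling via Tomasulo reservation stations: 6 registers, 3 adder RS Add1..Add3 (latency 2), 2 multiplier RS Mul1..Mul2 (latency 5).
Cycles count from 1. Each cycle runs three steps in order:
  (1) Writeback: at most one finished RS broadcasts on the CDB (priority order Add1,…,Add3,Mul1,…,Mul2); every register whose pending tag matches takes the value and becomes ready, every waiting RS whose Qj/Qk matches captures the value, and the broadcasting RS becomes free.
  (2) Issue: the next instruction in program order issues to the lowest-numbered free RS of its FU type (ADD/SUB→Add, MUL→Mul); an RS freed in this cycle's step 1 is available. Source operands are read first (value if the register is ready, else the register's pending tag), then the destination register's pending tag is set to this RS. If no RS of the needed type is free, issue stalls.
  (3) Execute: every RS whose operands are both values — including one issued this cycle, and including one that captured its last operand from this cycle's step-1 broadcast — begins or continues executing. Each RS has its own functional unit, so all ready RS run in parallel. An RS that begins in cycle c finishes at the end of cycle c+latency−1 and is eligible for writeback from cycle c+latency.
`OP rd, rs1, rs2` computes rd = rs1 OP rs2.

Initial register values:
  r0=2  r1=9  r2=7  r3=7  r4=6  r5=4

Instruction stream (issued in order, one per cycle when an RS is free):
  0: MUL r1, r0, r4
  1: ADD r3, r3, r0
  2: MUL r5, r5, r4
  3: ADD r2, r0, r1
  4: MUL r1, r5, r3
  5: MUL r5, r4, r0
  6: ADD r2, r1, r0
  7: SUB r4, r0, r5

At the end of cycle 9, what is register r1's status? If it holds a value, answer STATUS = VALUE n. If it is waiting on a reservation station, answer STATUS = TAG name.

STATUS = TAG Mul1

c1: issue MUL r1<-Mul1 | r0:2,r1:Mul1,r2:7,r3:7,r4:6,r5:4
c2: issue ADD r3<-Add1 | r0:2,r1:Mul1,r2:7,r3:Add1,r4:6,r5:4
c3: issue MUL r5<-Mul2 | r0:2,r1:Mul1,r2:7,r3:Add1,r4:6,r5:Mul2
c4: CDB Add1=9; issue ADD r2<-Add1 | r0:2,r1:Mul1,r2:Add1,r3:9,r4:6,r5:Mul2
c5: stall | r0:2,r1:Mul1,r2:Add1,r3:9,r4:6,r5:Mul2
c6: CDB Mul1=12; issue MUL r1<-Mul1 | r0:2,r1:Mul1,r2:Add1,r3:9,r4:6,r5:Mul2
c7: stall | r0:2,r1:Mul1,r2:Add1,r3:9,r4:6,r5:Mul2
c8: CDB Add1=14; stall | r0:2,r1:Mul1,r2:14,r3:9,r4:6,r5:Mul2
c9: CDB Mul2=24; issue MUL r5<-Mul2 | r0:2,r1:Mul1,r2:14,r3:9,r4:6,r5:Mul2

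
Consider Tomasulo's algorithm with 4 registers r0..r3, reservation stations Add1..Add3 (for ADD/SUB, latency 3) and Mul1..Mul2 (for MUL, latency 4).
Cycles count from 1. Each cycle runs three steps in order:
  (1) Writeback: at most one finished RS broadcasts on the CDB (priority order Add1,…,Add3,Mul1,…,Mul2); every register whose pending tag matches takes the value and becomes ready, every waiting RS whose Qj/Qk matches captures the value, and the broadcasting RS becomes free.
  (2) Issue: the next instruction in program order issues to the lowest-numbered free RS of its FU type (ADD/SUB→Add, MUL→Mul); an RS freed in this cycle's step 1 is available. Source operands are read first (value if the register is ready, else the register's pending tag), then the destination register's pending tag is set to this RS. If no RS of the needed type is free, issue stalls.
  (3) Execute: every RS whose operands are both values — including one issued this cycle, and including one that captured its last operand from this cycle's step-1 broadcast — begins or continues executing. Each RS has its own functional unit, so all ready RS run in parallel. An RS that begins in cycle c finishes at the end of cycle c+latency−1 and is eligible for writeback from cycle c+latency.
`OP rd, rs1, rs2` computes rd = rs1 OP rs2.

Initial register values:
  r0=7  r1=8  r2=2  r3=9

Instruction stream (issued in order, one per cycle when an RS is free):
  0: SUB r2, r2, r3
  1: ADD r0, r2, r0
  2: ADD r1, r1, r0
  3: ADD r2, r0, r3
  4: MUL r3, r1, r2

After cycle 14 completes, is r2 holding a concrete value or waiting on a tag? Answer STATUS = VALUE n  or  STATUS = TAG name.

c1: issue SUB r2<-Add1 | r0:7,r1:8,r2:Add1,r3:9
c2: issue ADD r0<-Add2 | r0:Add2,r1:8,r2:Add1,r3:9
c3: issue ADD r1<-Add3 | r0:Add2,r1:Add3,r2:Add1,r3:9
c4: CDB Add1=-7; issue ADD r2<-Add1 | r0:Add2,r1:Add3,r2:Add1,r3:9
c5: issue MUL r3<-Mul1 | r0:Add2,r1:Add3,r2:Add1,r3:Mul1
c6: - | r0:Add2,r1:Add3,r2:Add1,r3:Mul1
c7: CDB Add2=0 | r0:0,r1:Add3,r2:Add1,r3:Mul1
c8: - | r0:0,r1:Add3,r2:Add1,r3:Mul1
c9: - | r0:0,r1:Add3,r2:Add1,r3:Mul1
c10: CDB Add1=9 | r0:0,r1:Add3,r2:9,r3:Mul1
c11: CDB Add3=8 | r0:0,r1:8,r2:9,r3:Mul1
c12: - | r0:0,r1:8,r2:9,r3:Mul1
c13: - | r0:0,r1:8,r2:9,r3:Mul1
c14: - | r0:0,r1:8,r2:9,r3:Mul1

STATUS = VALUE 9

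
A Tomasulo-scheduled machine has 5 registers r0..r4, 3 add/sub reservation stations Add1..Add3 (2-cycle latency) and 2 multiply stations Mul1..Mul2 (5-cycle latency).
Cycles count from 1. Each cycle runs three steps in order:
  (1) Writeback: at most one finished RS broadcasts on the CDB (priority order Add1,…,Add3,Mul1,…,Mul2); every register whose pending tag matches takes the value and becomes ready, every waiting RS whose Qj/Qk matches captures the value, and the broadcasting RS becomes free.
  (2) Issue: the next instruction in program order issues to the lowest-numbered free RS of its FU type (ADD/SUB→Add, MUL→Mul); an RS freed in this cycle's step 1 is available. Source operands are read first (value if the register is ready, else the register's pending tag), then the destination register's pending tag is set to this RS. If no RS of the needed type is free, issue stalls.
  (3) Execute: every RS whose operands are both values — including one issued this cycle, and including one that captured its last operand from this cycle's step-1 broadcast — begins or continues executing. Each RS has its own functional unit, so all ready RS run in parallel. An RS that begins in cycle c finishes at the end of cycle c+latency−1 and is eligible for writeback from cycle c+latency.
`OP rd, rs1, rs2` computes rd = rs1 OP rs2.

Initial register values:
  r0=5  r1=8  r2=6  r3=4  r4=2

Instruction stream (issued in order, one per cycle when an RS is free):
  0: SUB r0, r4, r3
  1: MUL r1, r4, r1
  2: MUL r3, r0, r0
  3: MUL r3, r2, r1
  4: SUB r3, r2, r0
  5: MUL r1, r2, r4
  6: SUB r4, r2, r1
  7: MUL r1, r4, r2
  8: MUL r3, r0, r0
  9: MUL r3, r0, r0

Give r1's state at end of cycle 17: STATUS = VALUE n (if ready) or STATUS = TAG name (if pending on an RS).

  c1: issue SUB r0<-Add1  regs: r0:Add1,r1:8,r2:6,r3:4,r4:2
  c2: issue MUL r1<-Mul1  regs: r0:Add1,r1:Mul1,r2:6,r3:4,r4:2
  c3: CDB Add1=-2; issue MUL r3<-Mul2  regs: r0:-2,r1:Mul1,r2:6,r3:Mul2,r4:2
  c4: stall  regs: r0:-2,r1:Mul1,r2:6,r3:Mul2,r4:2
  c5: stall  regs: r0:-2,r1:Mul1,r2:6,r3:Mul2,r4:2
  c6: stall  regs: r0:-2,r1:Mul1,r2:6,r3:Mul2,r4:2
  c7: CDB Mul1=16; issue MUL r3<-Mul1  regs: r0:-2,r1:16,r2:6,r3:Mul1,r4:2
  c8: CDB Mul2=4; issue SUB r3<-Add1  regs: r0:-2,r1:16,r2:6,r3:Add1,r4:2
  c9: issue MUL r1<-Mul2  regs: r0:-2,r1:Mul2,r2:6,r3:Add1,r4:2
  c10: CDB Add1=8; issue SUB r4<-Add1  regs: r0:-2,r1:Mul2,r2:6,r3:8,r4:Add1
  c11: stall  regs: r0:-2,r1:Mul2,r2:6,r3:8,r4:Add1
  c12: CDB Mul1=96; issue MUL r1<-Mul1  regs: r0:-2,r1:Mul1,r2:6,r3:8,r4:Add1
  c13: stall  regs: r0:-2,r1:Mul1,r2:6,r3:8,r4:Add1
  c14: CDB Mul2=12; issue MUL r3<-Mul2  regs: r0:-2,r1:Mul1,r2:6,r3:Mul2,r4:Add1
  c15: stall  regs: r0:-2,r1:Mul1,r2:6,r3:Mul2,r4:Add1
  c16: CDB Add1=-6; stall  regs: r0:-2,r1:Mul1,r2:6,r3:Mul2,r4:-6
  c17: stall  regs: r0:-2,r1:Mul1,r2:6,r3:Mul2,r4:-6

STATUS = TAG Mul1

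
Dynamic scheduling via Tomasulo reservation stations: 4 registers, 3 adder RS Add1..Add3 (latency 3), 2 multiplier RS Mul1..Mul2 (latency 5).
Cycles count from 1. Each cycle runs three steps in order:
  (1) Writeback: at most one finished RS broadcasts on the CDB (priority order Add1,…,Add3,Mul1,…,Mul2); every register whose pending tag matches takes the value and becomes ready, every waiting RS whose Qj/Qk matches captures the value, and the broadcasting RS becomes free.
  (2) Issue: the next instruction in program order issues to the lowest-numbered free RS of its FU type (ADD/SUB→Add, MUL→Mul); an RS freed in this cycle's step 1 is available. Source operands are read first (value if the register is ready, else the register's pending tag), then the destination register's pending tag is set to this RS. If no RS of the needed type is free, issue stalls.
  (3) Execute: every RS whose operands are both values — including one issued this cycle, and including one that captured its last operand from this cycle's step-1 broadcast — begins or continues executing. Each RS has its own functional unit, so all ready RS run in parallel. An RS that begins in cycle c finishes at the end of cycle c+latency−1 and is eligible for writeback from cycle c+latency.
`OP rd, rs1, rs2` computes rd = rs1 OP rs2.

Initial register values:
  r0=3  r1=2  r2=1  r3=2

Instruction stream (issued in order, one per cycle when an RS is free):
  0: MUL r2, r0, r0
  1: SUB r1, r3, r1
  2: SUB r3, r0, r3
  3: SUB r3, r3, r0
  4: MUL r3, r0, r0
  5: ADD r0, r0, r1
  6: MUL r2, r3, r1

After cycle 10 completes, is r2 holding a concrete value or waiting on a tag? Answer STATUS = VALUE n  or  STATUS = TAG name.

STATUS = TAG Mul1

cycle 1: issue MUL r2<-Mul1 // r0:3,r1:2,r2:Mul1,r3:2
cycle 2: issue SUB r1<-Add1 // r0:3,r1:Add1,r2:Mul1,r3:2
cycle 3: issue SUB r3<-Add2 // r0:3,r1:Add1,r2:Mul1,r3:Add2
cycle 4: issue SUB r3<-Add3 // r0:3,r1:Add1,r2:Mul1,r3:Add3
cycle 5: CDB Add1=0; issue MUL r3<-Mul2 // r0:3,r1:0,r2:Mul1,r3:Mul2
cycle 6: CDB Add2=1; issue ADD r0<-Add1 // r0:Add1,r1:0,r2:Mul1,r3:Mul2
cycle 7: CDB Mul1=9; issue MUL r2<-Mul1 // r0:Add1,r1:0,r2:Mul1,r3:Mul2
cycle 8: - // r0:Add1,r1:0,r2:Mul1,r3:Mul2
cycle 9: CDB Add1=3 // r0:3,r1:0,r2:Mul1,r3:Mul2
cycle 10: CDB Add3=-2 // r0:3,r1:0,r2:Mul1,r3:Mul2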